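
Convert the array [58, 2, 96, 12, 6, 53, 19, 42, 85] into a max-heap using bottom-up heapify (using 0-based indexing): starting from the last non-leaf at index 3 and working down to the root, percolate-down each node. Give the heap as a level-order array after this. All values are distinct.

sift down from index 3:
  12 vs larger child 85 at index 8, swap → [58, 2, 96, 85, 6, 53, 19, 42, 12]
sift down from index 2: already satisfies heap property
sift down from index 1:
  2 vs larger child 85 at index 3, swap → [58, 85, 96, 2, 6, 53, 19, 42, 12]
  2 vs larger child 42 at index 7, swap → [58, 85, 96, 42, 6, 53, 19, 2, 12]
sift down from index 0:
  58 vs larger child 96 at index 2, swap → [96, 85, 58, 42, 6, 53, 19, 2, 12]

[96, 85, 58, 42, 6, 53, 19, 2, 12]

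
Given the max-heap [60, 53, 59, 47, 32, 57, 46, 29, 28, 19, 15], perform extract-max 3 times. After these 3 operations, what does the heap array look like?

[53, 47, 46, 29, 32, 15, 19, 28]

extract-max #1 returns 60:
  remove root 60; move last element 15 to root → [15, 53, 59, 47, 32, 57, 46, 29, 28, 19]
  15 vs larger child 59 at index 2, swap → [59, 53, 15, 47, 32, 57, 46, 29, 28, 19]
  15 vs larger child 57 at index 5, swap → [59, 53, 57, 47, 32, 15, 46, 29, 28, 19]
extract-max #2 returns 59:
  remove root 59; move last element 19 to root → [19, 53, 57, 47, 32, 15, 46, 29, 28]
  19 vs larger child 57 at index 2, swap → [57, 53, 19, 47, 32, 15, 46, 29, 28]
  19 vs larger child 46 at index 6, swap → [57, 53, 46, 47, 32, 15, 19, 29, 28]
extract-max #3 returns 57:
  remove root 57; move last element 28 to root → [28, 53, 46, 47, 32, 15, 19, 29]
  28 vs larger child 53 at index 1, swap → [53, 28, 46, 47, 32, 15, 19, 29]
  28 vs larger child 47 at index 3, swap → [53, 47, 46, 28, 32, 15, 19, 29]
  28 vs only child 29 at index 7, swap → [53, 47, 46, 29, 32, 15, 19, 28]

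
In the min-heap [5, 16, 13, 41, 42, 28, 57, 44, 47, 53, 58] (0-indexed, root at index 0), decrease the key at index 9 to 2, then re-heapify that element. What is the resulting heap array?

[2, 5, 13, 41, 16, 28, 57, 44, 47, 42, 58]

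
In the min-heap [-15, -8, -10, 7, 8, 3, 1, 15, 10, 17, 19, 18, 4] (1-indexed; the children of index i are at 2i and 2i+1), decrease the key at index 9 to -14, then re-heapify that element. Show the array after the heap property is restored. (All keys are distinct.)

[-15, -14, -10, -8, 8, 3, 1, 15, 7, 17, 19, 18, 4]

set index 9 from 10 to -14 → [-15, -8, -10, 7, 8, 3, 1, 15, -14, 17, 19, 18, 4]
-14 < parent 7 at index 4, swap → [-15, -8, -10, -14, 8, 3, 1, 15, 7, 17, 19, 18, 4]
-14 < parent -8 at index 2, swap → [-15, -14, -10, -8, 8, 3, 1, 15, 7, 17, 19, 18, 4]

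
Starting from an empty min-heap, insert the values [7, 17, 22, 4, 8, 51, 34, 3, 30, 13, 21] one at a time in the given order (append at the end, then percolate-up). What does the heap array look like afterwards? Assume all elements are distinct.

[3, 4, 22, 7, 8, 51, 34, 17, 30, 13, 21]

Insert 7:
  append 7 at index 0 → [7] (no swap needed)
Insert 17:
  append 17 at index 1 → [7, 17] (no swap needed)
Insert 22:
  append 22 at index 2 → [7, 17, 22] (no swap needed)
Insert 4:
  append 4 at index 3 → [7, 17, 22, 4]
  4 < parent 17 at index 1, swap → [7, 4, 22, 17]
  4 < parent 7 at index 0, swap → [4, 7, 22, 17]
Insert 8:
  append 8 at index 4 → [4, 7, 22, 17, 8] (no swap needed)
Insert 51:
  append 51 at index 5 → [4, 7, 22, 17, 8, 51] (no swap needed)
Insert 34:
  append 34 at index 6 → [4, 7, 22, 17, 8, 51, 34] (no swap needed)
Insert 3:
  append 3 at index 7 → [4, 7, 22, 17, 8, 51, 34, 3]
  3 < parent 17 at index 3, swap → [4, 7, 22, 3, 8, 51, 34, 17]
  3 < parent 7 at index 1, swap → [4, 3, 22, 7, 8, 51, 34, 17]
  3 < parent 4 at index 0, swap → [3, 4, 22, 7, 8, 51, 34, 17]
Insert 30:
  append 30 at index 8 → [3, 4, 22, 7, 8, 51, 34, 17, 30] (no swap needed)
Insert 13:
  append 13 at index 9 → [3, 4, 22, 7, 8, 51, 34, 17, 30, 13] (no swap needed)
Insert 21:
  append 21 at index 10 → [3, 4, 22, 7, 8, 51, 34, 17, 30, 13, 21] (no swap needed)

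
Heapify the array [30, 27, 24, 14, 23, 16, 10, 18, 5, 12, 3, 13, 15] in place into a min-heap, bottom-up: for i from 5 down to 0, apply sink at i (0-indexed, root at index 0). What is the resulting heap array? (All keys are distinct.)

[3, 5, 10, 14, 12, 13, 24, 18, 30, 27, 23, 16, 15]

sift down from index 5:
  16 vs smaller child 13 at index 11, swap → [30, 27, 24, 14, 23, 13, 10, 18, 5, 12, 3, 16, 15]
sift down from index 4:
  23 vs smaller child 3 at index 10, swap → [30, 27, 24, 14, 3, 13, 10, 18, 5, 12, 23, 16, 15]
sift down from index 3:
  14 vs smaller child 5 at index 8, swap → [30, 27, 24, 5, 3, 13, 10, 18, 14, 12, 23, 16, 15]
sift down from index 2:
  24 vs smaller child 10 at index 6, swap → [30, 27, 10, 5, 3, 13, 24, 18, 14, 12, 23, 16, 15]
sift down from index 1:
  27 vs smaller child 3 at index 4, swap → [30, 3, 10, 5, 27, 13, 24, 18, 14, 12, 23, 16, 15]
  27 vs smaller child 12 at index 9, swap → [30, 3, 10, 5, 12, 13, 24, 18, 14, 27, 23, 16, 15]
sift down from index 0:
  30 vs smaller child 3 at index 1, swap → [3, 30, 10, 5, 12, 13, 24, 18, 14, 27, 23, 16, 15]
  30 vs smaller child 5 at index 3, swap → [3, 5, 10, 30, 12, 13, 24, 18, 14, 27, 23, 16, 15]
  30 vs smaller child 14 at index 8, swap → [3, 5, 10, 14, 12, 13, 24, 18, 30, 27, 23, 16, 15]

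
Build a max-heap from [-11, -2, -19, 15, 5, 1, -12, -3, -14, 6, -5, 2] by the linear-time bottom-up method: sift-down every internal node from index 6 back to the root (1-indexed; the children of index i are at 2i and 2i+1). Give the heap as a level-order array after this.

[15, 6, 2, -2, 5, 1, -12, -3, -14, -11, -5, -19]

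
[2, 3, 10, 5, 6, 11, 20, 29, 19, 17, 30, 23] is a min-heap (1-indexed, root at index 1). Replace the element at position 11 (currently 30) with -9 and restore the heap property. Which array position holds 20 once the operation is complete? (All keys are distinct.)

set index 11 from 30 to -9 → [2, 3, 10, 5, 6, 11, 20, 29, 19, 17, -9, 23]
-9 < parent 6 at index 5, swap → [2, 3, 10, 5, -9, 11, 20, 29, 19, 17, 6, 23]
-9 < parent 3 at index 2, swap → [2, -9, 10, 5, 3, 11, 20, 29, 19, 17, 6, 23]
-9 < parent 2 at index 1, swap → [-9, 2, 10, 5, 3, 11, 20, 29, 19, 17, 6, 23]
resulting array: [-9, 2, 10, 5, 3, 11, 20, 29, 19, 17, 6, 23]

7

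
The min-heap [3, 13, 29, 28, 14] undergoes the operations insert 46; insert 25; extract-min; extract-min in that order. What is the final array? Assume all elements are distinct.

insert 46:
  append 46 at index 5 → [3, 13, 29, 28, 14, 46] (no swap needed)
insert 25:
  append 25 at index 6 → [3, 13, 29, 28, 14, 46, 25]
  25 < parent 29 at index 2, swap → [3, 13, 25, 28, 14, 46, 29]
extract-min → returns 3:
  remove root 3; move last element 29 to root → [29, 13, 25, 28, 14, 46]
  29 vs smaller child 13 at index 1, swap → [13, 29, 25, 28, 14, 46]
  29 vs smaller child 14 at index 4, swap → [13, 14, 25, 28, 29, 46]
extract-min → returns 13:
  remove root 13; move last element 46 to root → [46, 14, 25, 28, 29]
  46 vs smaller child 14 at index 1, swap → [14, 46, 25, 28, 29]
  46 vs smaller child 28 at index 3, swap → [14, 28, 25, 46, 29]

[14, 28, 25, 46, 29]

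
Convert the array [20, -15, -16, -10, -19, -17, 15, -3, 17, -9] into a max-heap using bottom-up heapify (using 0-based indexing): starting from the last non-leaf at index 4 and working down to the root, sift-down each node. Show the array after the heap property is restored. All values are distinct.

sift down from index 4:
  -19 vs only child -9 at index 9, swap → [20, -15, -16, -10, -9, -17, 15, -3, 17, -19]
sift down from index 3:
  -10 vs larger child 17 at index 8, swap → [20, -15, -16, 17, -9, -17, 15, -3, -10, -19]
sift down from index 2:
  -16 vs larger child 15 at index 6, swap → [20, -15, 15, 17, -9, -17, -16, -3, -10, -19]
sift down from index 1:
  -15 vs larger child 17 at index 3, swap → [20, 17, 15, -15, -9, -17, -16, -3, -10, -19]
  -15 vs larger child -3 at index 7, swap → [20, 17, 15, -3, -9, -17, -16, -15, -10, -19]
sift down from index 0: already satisfies heap property

[20, 17, 15, -3, -9, -17, -16, -15, -10, -19]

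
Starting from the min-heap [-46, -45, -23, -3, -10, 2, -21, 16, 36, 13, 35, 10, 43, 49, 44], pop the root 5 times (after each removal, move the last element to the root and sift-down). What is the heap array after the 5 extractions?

extract-min #1 returns -46:
  remove root -46; move last element 44 to root → [44, -45, -23, -3, -10, 2, -21, 16, 36, 13, 35, 10, 43, 49]
  44 vs smaller child -45 at index 1, swap → [-45, 44, -23, -3, -10, 2, -21, 16, 36, 13, 35, 10, 43, 49]
  44 vs smaller child -10 at index 4, swap → [-45, -10, -23, -3, 44, 2, -21, 16, 36, 13, 35, 10, 43, 49]
  44 vs smaller child 13 at index 9, swap → [-45, -10, -23, -3, 13, 2, -21, 16, 36, 44, 35, 10, 43, 49]
extract-min #2 returns -45:
  remove root -45; move last element 49 to root → [49, -10, -23, -3, 13, 2, -21, 16, 36, 44, 35, 10, 43]
  49 vs smaller child -23 at index 2, swap → [-23, -10, 49, -3, 13, 2, -21, 16, 36, 44, 35, 10, 43]
  49 vs smaller child -21 at index 6, swap → [-23, -10, -21, -3, 13, 2, 49, 16, 36, 44, 35, 10, 43]
extract-min #3 returns -23:
  remove root -23; move last element 43 to root → [43, -10, -21, -3, 13, 2, 49, 16, 36, 44, 35, 10]
  43 vs smaller child -21 at index 2, swap → [-21, -10, 43, -3, 13, 2, 49, 16, 36, 44, 35, 10]
  43 vs smaller child 2 at index 5, swap → [-21, -10, 2, -3, 13, 43, 49, 16, 36, 44, 35, 10]
  43 vs only child 10 at index 11, swap → [-21, -10, 2, -3, 13, 10, 49, 16, 36, 44, 35, 43]
extract-min #4 returns -21:
  remove root -21; move last element 43 to root → [43, -10, 2, -3, 13, 10, 49, 16, 36, 44, 35]
  43 vs smaller child -10 at index 1, swap → [-10, 43, 2, -3, 13, 10, 49, 16, 36, 44, 35]
  43 vs smaller child -3 at index 3, swap → [-10, -3, 2, 43, 13, 10, 49, 16, 36, 44, 35]
  43 vs smaller child 16 at index 7, swap → [-10, -3, 2, 16, 13, 10, 49, 43, 36, 44, 35]
extract-min #5 returns -10:
  remove root -10; move last element 35 to root → [35, -3, 2, 16, 13, 10, 49, 43, 36, 44]
  35 vs smaller child -3 at index 1, swap → [-3, 35, 2, 16, 13, 10, 49, 43, 36, 44]
  35 vs smaller child 13 at index 4, swap → [-3, 13, 2, 16, 35, 10, 49, 43, 36, 44]

[-3, 13, 2, 16, 35, 10, 49, 43, 36, 44]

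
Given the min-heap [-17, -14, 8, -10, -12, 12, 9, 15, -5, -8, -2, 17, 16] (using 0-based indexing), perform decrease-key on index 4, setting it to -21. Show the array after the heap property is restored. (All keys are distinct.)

[-21, -17, 8, -10, -14, 12, 9, 15, -5, -8, -2, 17, 16]

set index 4 from -12 to -21 → [-17, -14, 8, -10, -21, 12, 9, 15, -5, -8, -2, 17, 16]
-21 < parent -14 at index 1, swap → [-17, -21, 8, -10, -14, 12, 9, 15, -5, -8, -2, 17, 16]
-21 < parent -17 at index 0, swap → [-21, -17, 8, -10, -14, 12, 9, 15, -5, -8, -2, 17, 16]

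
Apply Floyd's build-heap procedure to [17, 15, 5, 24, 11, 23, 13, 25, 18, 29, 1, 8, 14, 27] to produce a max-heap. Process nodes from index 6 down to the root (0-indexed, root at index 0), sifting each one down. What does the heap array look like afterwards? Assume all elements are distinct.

[29, 25, 27, 24, 15, 23, 13, 17, 18, 11, 1, 8, 14, 5]

sift down from index 6:
  13 vs only child 27 at index 13, swap → [17, 15, 5, 24, 11, 23, 27, 25, 18, 29, 1, 8, 14, 13]
sift down from index 5: already satisfies heap property
sift down from index 4:
  11 vs larger child 29 at index 9, swap → [17, 15, 5, 24, 29, 23, 27, 25, 18, 11, 1, 8, 14, 13]
sift down from index 3:
  24 vs larger child 25 at index 7, swap → [17, 15, 5, 25, 29, 23, 27, 24, 18, 11, 1, 8, 14, 13]
sift down from index 2:
  5 vs larger child 27 at index 6, swap → [17, 15, 27, 25, 29, 23, 5, 24, 18, 11, 1, 8, 14, 13]
  5 vs only child 13 at index 13, swap → [17, 15, 27, 25, 29, 23, 13, 24, 18, 11, 1, 8, 14, 5]
sift down from index 1:
  15 vs larger child 29 at index 4, swap → [17, 29, 27, 25, 15, 23, 13, 24, 18, 11, 1, 8, 14, 5]
sift down from index 0:
  17 vs larger child 29 at index 1, swap → [29, 17, 27, 25, 15, 23, 13, 24, 18, 11, 1, 8, 14, 5]
  17 vs larger child 25 at index 3, swap → [29, 25, 27, 17, 15, 23, 13, 24, 18, 11, 1, 8, 14, 5]
  17 vs larger child 24 at index 7, swap → [29, 25, 27, 24, 15, 23, 13, 17, 18, 11, 1, 8, 14, 5]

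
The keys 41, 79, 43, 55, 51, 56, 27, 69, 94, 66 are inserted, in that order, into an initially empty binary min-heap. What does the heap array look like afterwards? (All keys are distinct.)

Insert 41:
  append 41 at index 0 → [41] (no swap needed)
Insert 79:
  append 79 at index 1 → [41, 79] (no swap needed)
Insert 43:
  append 43 at index 2 → [41, 79, 43] (no swap needed)
Insert 55:
  append 55 at index 3 → [41, 79, 43, 55]
  55 < parent 79 at index 1, swap → [41, 55, 43, 79]
Insert 51:
  append 51 at index 4 → [41, 55, 43, 79, 51]
  51 < parent 55 at index 1, swap → [41, 51, 43, 79, 55]
Insert 56:
  append 56 at index 5 → [41, 51, 43, 79, 55, 56] (no swap needed)
Insert 27:
  append 27 at index 6 → [41, 51, 43, 79, 55, 56, 27]
  27 < parent 43 at index 2, swap → [41, 51, 27, 79, 55, 56, 43]
  27 < parent 41 at index 0, swap → [27, 51, 41, 79, 55, 56, 43]
Insert 69:
  append 69 at index 7 → [27, 51, 41, 79, 55, 56, 43, 69]
  69 < parent 79 at index 3, swap → [27, 51, 41, 69, 55, 56, 43, 79]
Insert 94:
  append 94 at index 8 → [27, 51, 41, 69, 55, 56, 43, 79, 94] (no swap needed)
Insert 66:
  append 66 at index 9 → [27, 51, 41, 69, 55, 56, 43, 79, 94, 66] (no swap needed)

[27, 51, 41, 69, 55, 56, 43, 79, 94, 66]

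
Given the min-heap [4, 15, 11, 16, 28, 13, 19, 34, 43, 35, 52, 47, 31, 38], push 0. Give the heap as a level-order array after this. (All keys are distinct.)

[0, 15, 4, 16, 28, 13, 11, 34, 43, 35, 52, 47, 31, 38, 19]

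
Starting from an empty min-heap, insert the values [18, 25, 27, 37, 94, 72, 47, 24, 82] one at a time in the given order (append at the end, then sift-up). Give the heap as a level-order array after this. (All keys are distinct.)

Insert 18:
  append 18 at index 0 → [18] (no swap needed)
Insert 25:
  append 25 at index 1 → [18, 25] (no swap needed)
Insert 27:
  append 27 at index 2 → [18, 25, 27] (no swap needed)
Insert 37:
  append 37 at index 3 → [18, 25, 27, 37] (no swap needed)
Insert 94:
  append 94 at index 4 → [18, 25, 27, 37, 94] (no swap needed)
Insert 72:
  append 72 at index 5 → [18, 25, 27, 37, 94, 72] (no swap needed)
Insert 47:
  append 47 at index 6 → [18, 25, 27, 37, 94, 72, 47] (no swap needed)
Insert 24:
  append 24 at index 7 → [18, 25, 27, 37, 94, 72, 47, 24]
  24 < parent 37 at index 3, swap → [18, 25, 27, 24, 94, 72, 47, 37]
  24 < parent 25 at index 1, swap → [18, 24, 27, 25, 94, 72, 47, 37]
Insert 82:
  append 82 at index 8 → [18, 24, 27, 25, 94, 72, 47, 37, 82] (no swap needed)

[18, 24, 27, 25, 94, 72, 47, 37, 82]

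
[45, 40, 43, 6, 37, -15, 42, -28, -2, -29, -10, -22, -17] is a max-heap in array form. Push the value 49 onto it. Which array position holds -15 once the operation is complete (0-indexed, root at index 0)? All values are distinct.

5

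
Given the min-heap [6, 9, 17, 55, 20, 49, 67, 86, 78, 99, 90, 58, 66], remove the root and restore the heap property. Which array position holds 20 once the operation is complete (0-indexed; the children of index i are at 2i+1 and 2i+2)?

remove root 6; move last element 66 to root → [66, 9, 17, 55, 20, 49, 67, 86, 78, 99, 90, 58]
66 vs smaller child 9 at index 1, swap → [9, 66, 17, 55, 20, 49, 67, 86, 78, 99, 90, 58]
66 vs smaller child 20 at index 4, swap → [9, 20, 17, 55, 66, 49, 67, 86, 78, 99, 90, 58]
resulting array: [9, 20, 17, 55, 66, 49, 67, 86, 78, 99, 90, 58]

1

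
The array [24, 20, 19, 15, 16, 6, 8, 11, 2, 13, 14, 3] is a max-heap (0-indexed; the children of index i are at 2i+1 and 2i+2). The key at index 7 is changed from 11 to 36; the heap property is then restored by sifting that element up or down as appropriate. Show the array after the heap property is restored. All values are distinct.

set index 7 from 11 to 36 → [24, 20, 19, 15, 16, 6, 8, 36, 2, 13, 14, 3]
36 > parent 15 at index 3, swap → [24, 20, 19, 36, 16, 6, 8, 15, 2, 13, 14, 3]
36 > parent 20 at index 1, swap → [24, 36, 19, 20, 16, 6, 8, 15, 2, 13, 14, 3]
36 > parent 24 at index 0, swap → [36, 24, 19, 20, 16, 6, 8, 15, 2, 13, 14, 3]

[36, 24, 19, 20, 16, 6, 8, 15, 2, 13, 14, 3]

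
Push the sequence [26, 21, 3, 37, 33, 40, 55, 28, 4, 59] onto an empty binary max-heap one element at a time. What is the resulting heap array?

[59, 55, 40, 28, 33, 3, 37, 21, 4, 26]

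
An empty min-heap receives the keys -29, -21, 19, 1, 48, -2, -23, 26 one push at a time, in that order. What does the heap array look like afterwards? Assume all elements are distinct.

[-29, -21, -23, 1, 48, 19, -2, 26]

Insert -29:
  append -29 at index 0 → [-29] (no swap needed)
Insert -21:
  append -21 at index 1 → [-29, -21] (no swap needed)
Insert 19:
  append 19 at index 2 → [-29, -21, 19] (no swap needed)
Insert 1:
  append 1 at index 3 → [-29, -21, 19, 1] (no swap needed)
Insert 48:
  append 48 at index 4 → [-29, -21, 19, 1, 48] (no swap needed)
Insert -2:
  append -2 at index 5 → [-29, -21, 19, 1, 48, -2]
  -2 < parent 19 at index 2, swap → [-29, -21, -2, 1, 48, 19]
Insert -23:
  append -23 at index 6 → [-29, -21, -2, 1, 48, 19, -23]
  -23 < parent -2 at index 2, swap → [-29, -21, -23, 1, 48, 19, -2]
Insert 26:
  append 26 at index 7 → [-29, -21, -23, 1, 48, 19, -2, 26] (no swap needed)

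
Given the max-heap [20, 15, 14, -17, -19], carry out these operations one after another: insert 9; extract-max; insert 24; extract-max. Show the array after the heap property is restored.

[15, 9, 14, -17, -19]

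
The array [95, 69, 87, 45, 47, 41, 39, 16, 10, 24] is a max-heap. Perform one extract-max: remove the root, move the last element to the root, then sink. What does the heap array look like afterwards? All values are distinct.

remove root 95; move last element 24 to root → [24, 69, 87, 45, 47, 41, 39, 16, 10]
24 vs larger child 87 at index 2, swap → [87, 69, 24, 45, 47, 41, 39, 16, 10]
24 vs larger child 41 at index 5, swap → [87, 69, 41, 45, 47, 24, 39, 16, 10]

[87, 69, 41, 45, 47, 24, 39, 16, 10]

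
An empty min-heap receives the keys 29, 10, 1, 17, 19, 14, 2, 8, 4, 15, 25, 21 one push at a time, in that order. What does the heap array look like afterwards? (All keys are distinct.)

Insert 29:
  append 29 at index 0 → [29] (no swap needed)
Insert 10:
  append 10 at index 1 → [29, 10]
  10 < parent 29 at index 0, swap → [10, 29]
Insert 1:
  append 1 at index 2 → [10, 29, 1]
  1 < parent 10 at index 0, swap → [1, 29, 10]
Insert 17:
  append 17 at index 3 → [1, 29, 10, 17]
  17 < parent 29 at index 1, swap → [1, 17, 10, 29]
Insert 19:
  append 19 at index 4 → [1, 17, 10, 29, 19] (no swap needed)
Insert 14:
  append 14 at index 5 → [1, 17, 10, 29, 19, 14] (no swap needed)
Insert 2:
  append 2 at index 6 → [1, 17, 10, 29, 19, 14, 2]
  2 < parent 10 at index 2, swap → [1, 17, 2, 29, 19, 14, 10]
Insert 8:
  append 8 at index 7 → [1, 17, 2, 29, 19, 14, 10, 8]
  8 < parent 29 at index 3, swap → [1, 17, 2, 8, 19, 14, 10, 29]
  8 < parent 17 at index 1, swap → [1, 8, 2, 17, 19, 14, 10, 29]
Insert 4:
  append 4 at index 8 → [1, 8, 2, 17, 19, 14, 10, 29, 4]
  4 < parent 17 at index 3, swap → [1, 8, 2, 4, 19, 14, 10, 29, 17]
  4 < parent 8 at index 1, swap → [1, 4, 2, 8, 19, 14, 10, 29, 17]
Insert 15:
  append 15 at index 9 → [1, 4, 2, 8, 19, 14, 10, 29, 17, 15]
  15 < parent 19 at index 4, swap → [1, 4, 2, 8, 15, 14, 10, 29, 17, 19]
Insert 25:
  append 25 at index 10 → [1, 4, 2, 8, 15, 14, 10, 29, 17, 19, 25] (no swap needed)
Insert 21:
  append 21 at index 11 → [1, 4, 2, 8, 15, 14, 10, 29, 17, 19, 25, 21] (no swap needed)

[1, 4, 2, 8, 15, 14, 10, 29, 17, 19, 25, 21]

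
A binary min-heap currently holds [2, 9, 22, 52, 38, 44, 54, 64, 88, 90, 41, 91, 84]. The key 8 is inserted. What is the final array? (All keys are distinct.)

[2, 9, 8, 52, 38, 44, 22, 64, 88, 90, 41, 91, 84, 54]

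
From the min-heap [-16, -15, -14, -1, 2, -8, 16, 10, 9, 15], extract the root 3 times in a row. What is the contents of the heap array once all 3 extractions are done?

extract-min #1 returns -16:
  remove root -16; move last element 15 to root → [15, -15, -14, -1, 2, -8, 16, 10, 9]
  15 vs smaller child -15 at index 1, swap → [-15, 15, -14, -1, 2, -8, 16, 10, 9]
  15 vs smaller child -1 at index 3, swap → [-15, -1, -14, 15, 2, -8, 16, 10, 9]
  15 vs smaller child 9 at index 8, swap → [-15, -1, -14, 9, 2, -8, 16, 10, 15]
extract-min #2 returns -15:
  remove root -15; move last element 15 to root → [15, -1, -14, 9, 2, -8, 16, 10]
  15 vs smaller child -14 at index 2, swap → [-14, -1, 15, 9, 2, -8, 16, 10]
  15 vs smaller child -8 at index 5, swap → [-14, -1, -8, 9, 2, 15, 16, 10]
extract-min #3 returns -14:
  remove root -14; move last element 10 to root → [10, -1, -8, 9, 2, 15, 16]
  10 vs smaller child -8 at index 2, swap → [-8, -1, 10, 9, 2, 15, 16]

[-8, -1, 10, 9, 2, 15, 16]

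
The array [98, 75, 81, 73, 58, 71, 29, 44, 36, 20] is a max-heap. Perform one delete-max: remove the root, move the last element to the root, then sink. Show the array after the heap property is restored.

remove root 98; move last element 20 to root → [20, 75, 81, 73, 58, 71, 29, 44, 36]
20 vs larger child 81 at index 2, swap → [81, 75, 20, 73, 58, 71, 29, 44, 36]
20 vs larger child 71 at index 5, swap → [81, 75, 71, 73, 58, 20, 29, 44, 36]

[81, 75, 71, 73, 58, 20, 29, 44, 36]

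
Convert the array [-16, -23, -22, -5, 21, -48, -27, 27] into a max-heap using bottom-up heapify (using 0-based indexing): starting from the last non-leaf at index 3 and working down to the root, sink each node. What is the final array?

sift down from index 3:
  -5 vs only child 27 at index 7, swap → [-16, -23, -22, 27, 21, -48, -27, -5]
sift down from index 2: already satisfies heap property
sift down from index 1:
  -23 vs larger child 27 at index 3, swap → [-16, 27, -22, -23, 21, -48, -27, -5]
  -23 vs only child -5 at index 7, swap → [-16, 27, -22, -5, 21, -48, -27, -23]
sift down from index 0:
  -16 vs larger child 27 at index 1, swap → [27, -16, -22, -5, 21, -48, -27, -23]
  -16 vs larger child 21 at index 4, swap → [27, 21, -22, -5, -16, -48, -27, -23]

[27, 21, -22, -5, -16, -48, -27, -23]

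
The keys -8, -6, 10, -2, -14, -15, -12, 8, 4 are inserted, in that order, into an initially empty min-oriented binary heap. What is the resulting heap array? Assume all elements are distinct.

Insert -8:
  append -8 at index 0 → [-8] (no swap needed)
Insert -6:
  append -6 at index 1 → [-8, -6] (no swap needed)
Insert 10:
  append 10 at index 2 → [-8, -6, 10] (no swap needed)
Insert -2:
  append -2 at index 3 → [-8, -6, 10, -2] (no swap needed)
Insert -14:
  append -14 at index 4 → [-8, -6, 10, -2, -14]
  -14 < parent -6 at index 1, swap → [-8, -14, 10, -2, -6]
  -14 < parent -8 at index 0, swap → [-14, -8, 10, -2, -6]
Insert -15:
  append -15 at index 5 → [-14, -8, 10, -2, -6, -15]
  -15 < parent 10 at index 2, swap → [-14, -8, -15, -2, -6, 10]
  -15 < parent -14 at index 0, swap → [-15, -8, -14, -2, -6, 10]
Insert -12:
  append -12 at index 6 → [-15, -8, -14, -2, -6, 10, -12] (no swap needed)
Insert 8:
  append 8 at index 7 → [-15, -8, -14, -2, -6, 10, -12, 8] (no swap needed)
Insert 4:
  append 4 at index 8 → [-15, -8, -14, -2, -6, 10, -12, 8, 4] (no swap needed)

[-15, -8, -14, -2, -6, 10, -12, 8, 4]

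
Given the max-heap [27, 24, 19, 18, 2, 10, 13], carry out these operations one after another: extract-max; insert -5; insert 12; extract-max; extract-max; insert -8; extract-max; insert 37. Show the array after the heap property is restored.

[37, 2, 13, -5, -8, 10, 12]

extract-max → returns 27:
  remove root 27; move last element 13 to root → [13, 24, 19, 18, 2, 10]
  13 vs larger child 24 at index 1, swap → [24, 13, 19, 18, 2, 10]
  13 vs larger child 18 at index 3, swap → [24, 18, 19, 13, 2, 10]
insert -5:
  append -5 at index 6 → [24, 18, 19, 13, 2, 10, -5] (no swap needed)
insert 12:
  append 12 at index 7 → [24, 18, 19, 13, 2, 10, -5, 12] (no swap needed)
extract-max → returns 24:
  remove root 24; move last element 12 to root → [12, 18, 19, 13, 2, 10, -5]
  12 vs larger child 19 at index 2, swap → [19, 18, 12, 13, 2, 10, -5]
extract-max → returns 19:
  remove root 19; move last element -5 to root → [-5, 18, 12, 13, 2, 10]
  -5 vs larger child 18 at index 1, swap → [18, -5, 12, 13, 2, 10]
  -5 vs larger child 13 at index 3, swap → [18, 13, 12, -5, 2, 10]
insert -8:
  append -8 at index 6 → [18, 13, 12, -5, 2, 10, -8] (no swap needed)
extract-max → returns 18:
  remove root 18; move last element -8 to root → [-8, 13, 12, -5, 2, 10]
  -8 vs larger child 13 at index 1, swap → [13, -8, 12, -5, 2, 10]
  -8 vs larger child 2 at index 4, swap → [13, 2, 12, -5, -8, 10]
insert 37:
  append 37 at index 6 → [13, 2, 12, -5, -8, 10, 37]
  37 > parent 12 at index 2, swap → [13, 2, 37, -5, -8, 10, 12]
  37 > parent 13 at index 0, swap → [37, 2, 13, -5, -8, 10, 12]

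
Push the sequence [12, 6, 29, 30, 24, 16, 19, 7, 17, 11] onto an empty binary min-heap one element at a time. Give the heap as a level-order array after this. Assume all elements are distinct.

[6, 7, 16, 12, 11, 29, 19, 30, 17, 24]

Insert 12:
  append 12 at index 0 → [12] (no swap needed)
Insert 6:
  append 6 at index 1 → [12, 6]
  6 < parent 12 at index 0, swap → [6, 12]
Insert 29:
  append 29 at index 2 → [6, 12, 29] (no swap needed)
Insert 30:
  append 30 at index 3 → [6, 12, 29, 30] (no swap needed)
Insert 24:
  append 24 at index 4 → [6, 12, 29, 30, 24] (no swap needed)
Insert 16:
  append 16 at index 5 → [6, 12, 29, 30, 24, 16]
  16 < parent 29 at index 2, swap → [6, 12, 16, 30, 24, 29]
Insert 19:
  append 19 at index 6 → [6, 12, 16, 30, 24, 29, 19] (no swap needed)
Insert 7:
  append 7 at index 7 → [6, 12, 16, 30, 24, 29, 19, 7]
  7 < parent 30 at index 3, swap → [6, 12, 16, 7, 24, 29, 19, 30]
  7 < parent 12 at index 1, swap → [6, 7, 16, 12, 24, 29, 19, 30]
Insert 17:
  append 17 at index 8 → [6, 7, 16, 12, 24, 29, 19, 30, 17] (no swap needed)
Insert 11:
  append 11 at index 9 → [6, 7, 16, 12, 24, 29, 19, 30, 17, 11]
  11 < parent 24 at index 4, swap → [6, 7, 16, 12, 11, 29, 19, 30, 17, 24]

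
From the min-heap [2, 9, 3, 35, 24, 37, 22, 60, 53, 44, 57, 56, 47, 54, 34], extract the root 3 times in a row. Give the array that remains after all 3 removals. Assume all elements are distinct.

[22, 24, 34, 35, 44, 37, 47, 60, 53, 54, 57, 56]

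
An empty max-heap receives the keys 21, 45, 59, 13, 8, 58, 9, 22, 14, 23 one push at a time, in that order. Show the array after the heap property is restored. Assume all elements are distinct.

[59, 23, 58, 21, 22, 45, 9, 13, 14, 8]

Insert 21:
  append 21 at index 0 → [21] (no swap needed)
Insert 45:
  append 45 at index 1 → [21, 45]
  45 > parent 21 at index 0, swap → [45, 21]
Insert 59:
  append 59 at index 2 → [45, 21, 59]
  59 > parent 45 at index 0, swap → [59, 21, 45]
Insert 13:
  append 13 at index 3 → [59, 21, 45, 13] (no swap needed)
Insert 8:
  append 8 at index 4 → [59, 21, 45, 13, 8] (no swap needed)
Insert 58:
  append 58 at index 5 → [59, 21, 45, 13, 8, 58]
  58 > parent 45 at index 2, swap → [59, 21, 58, 13, 8, 45]
Insert 9:
  append 9 at index 6 → [59, 21, 58, 13, 8, 45, 9] (no swap needed)
Insert 22:
  append 22 at index 7 → [59, 21, 58, 13, 8, 45, 9, 22]
  22 > parent 13 at index 3, swap → [59, 21, 58, 22, 8, 45, 9, 13]
  22 > parent 21 at index 1, swap → [59, 22, 58, 21, 8, 45, 9, 13]
Insert 14:
  append 14 at index 8 → [59, 22, 58, 21, 8, 45, 9, 13, 14] (no swap needed)
Insert 23:
  append 23 at index 9 → [59, 22, 58, 21, 8, 45, 9, 13, 14, 23]
  23 > parent 8 at index 4, swap → [59, 22, 58, 21, 23, 45, 9, 13, 14, 8]
  23 > parent 22 at index 1, swap → [59, 23, 58, 21, 22, 45, 9, 13, 14, 8]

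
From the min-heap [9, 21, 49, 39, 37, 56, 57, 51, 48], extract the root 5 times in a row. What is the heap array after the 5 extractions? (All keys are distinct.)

extract-min #1 returns 9:
  remove root 9; move last element 48 to root → [48, 21, 49, 39, 37, 56, 57, 51]
  48 vs smaller child 21 at index 1, swap → [21, 48, 49, 39, 37, 56, 57, 51]
  48 vs smaller child 37 at index 4, swap → [21, 37, 49, 39, 48, 56, 57, 51]
extract-min #2 returns 21:
  remove root 21; move last element 51 to root → [51, 37, 49, 39, 48, 56, 57]
  51 vs smaller child 37 at index 1, swap → [37, 51, 49, 39, 48, 56, 57]
  51 vs smaller child 39 at index 3, swap → [37, 39, 49, 51, 48, 56, 57]
extract-min #3 returns 37:
  remove root 37; move last element 57 to root → [57, 39, 49, 51, 48, 56]
  57 vs smaller child 39 at index 1, swap → [39, 57, 49, 51, 48, 56]
  57 vs smaller child 48 at index 4, swap → [39, 48, 49, 51, 57, 56]
extract-min #4 returns 39:
  remove root 39; move last element 56 to root → [56, 48, 49, 51, 57]
  56 vs smaller child 48 at index 1, swap → [48, 56, 49, 51, 57]
  56 vs smaller child 51 at index 3, swap → [48, 51, 49, 56, 57]
extract-min #5 returns 48:
  remove root 48; move last element 57 to root → [57, 51, 49, 56]
  57 vs smaller child 49 at index 2, swap → [49, 51, 57, 56]

[49, 51, 57, 56]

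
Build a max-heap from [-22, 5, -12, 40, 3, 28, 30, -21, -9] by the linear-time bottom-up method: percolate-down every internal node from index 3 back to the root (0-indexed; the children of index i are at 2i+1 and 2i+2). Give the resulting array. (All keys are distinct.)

sift down from index 3: already satisfies heap property
sift down from index 2:
  -12 vs larger child 30 at index 6, swap → [-22, 5, 30, 40, 3, 28, -12, -21, -9]
sift down from index 1:
  5 vs larger child 40 at index 3, swap → [-22, 40, 30, 5, 3, 28, -12, -21, -9]
sift down from index 0:
  -22 vs larger child 40 at index 1, swap → [40, -22, 30, 5, 3, 28, -12, -21, -9]
  -22 vs larger child 5 at index 3, swap → [40, 5, 30, -22, 3, 28, -12, -21, -9]
  -22 vs larger child -9 at index 8, swap → [40, 5, 30, -9, 3, 28, -12, -21, -22]

[40, 5, 30, -9, 3, 28, -12, -21, -22]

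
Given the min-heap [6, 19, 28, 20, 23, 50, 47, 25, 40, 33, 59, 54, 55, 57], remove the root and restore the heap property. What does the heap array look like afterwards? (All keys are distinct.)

[19, 20, 28, 25, 23, 50, 47, 57, 40, 33, 59, 54, 55]

remove root 6; move last element 57 to root → [57, 19, 28, 20, 23, 50, 47, 25, 40, 33, 59, 54, 55]
57 vs smaller child 19 at index 1, swap → [19, 57, 28, 20, 23, 50, 47, 25, 40, 33, 59, 54, 55]
57 vs smaller child 20 at index 3, swap → [19, 20, 28, 57, 23, 50, 47, 25, 40, 33, 59, 54, 55]
57 vs smaller child 25 at index 7, swap → [19, 20, 28, 25, 23, 50, 47, 57, 40, 33, 59, 54, 55]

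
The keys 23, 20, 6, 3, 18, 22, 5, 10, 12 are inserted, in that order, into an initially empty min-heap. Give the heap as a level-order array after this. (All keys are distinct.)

[3, 6, 5, 10, 18, 22, 20, 23, 12]

Insert 23:
  append 23 at index 0 → [23] (no swap needed)
Insert 20:
  append 20 at index 1 → [23, 20]
  20 < parent 23 at index 0, swap → [20, 23]
Insert 6:
  append 6 at index 2 → [20, 23, 6]
  6 < parent 20 at index 0, swap → [6, 23, 20]
Insert 3:
  append 3 at index 3 → [6, 23, 20, 3]
  3 < parent 23 at index 1, swap → [6, 3, 20, 23]
  3 < parent 6 at index 0, swap → [3, 6, 20, 23]
Insert 18:
  append 18 at index 4 → [3, 6, 20, 23, 18] (no swap needed)
Insert 22:
  append 22 at index 5 → [3, 6, 20, 23, 18, 22] (no swap needed)
Insert 5:
  append 5 at index 6 → [3, 6, 20, 23, 18, 22, 5]
  5 < parent 20 at index 2, swap → [3, 6, 5, 23, 18, 22, 20]
Insert 10:
  append 10 at index 7 → [3, 6, 5, 23, 18, 22, 20, 10]
  10 < parent 23 at index 3, swap → [3, 6, 5, 10, 18, 22, 20, 23]
Insert 12:
  append 12 at index 8 → [3, 6, 5, 10, 18, 22, 20, 23, 12] (no swap needed)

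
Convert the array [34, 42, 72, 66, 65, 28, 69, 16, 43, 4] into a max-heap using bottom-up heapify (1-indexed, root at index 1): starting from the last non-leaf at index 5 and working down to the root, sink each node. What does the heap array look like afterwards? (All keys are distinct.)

sift down from index 5: already satisfies heap property
sift down from index 4: already satisfies heap property
sift down from index 3: already satisfies heap property
sift down from index 2:
  42 vs larger child 66 at index 4, swap → [34, 66, 72, 42, 65, 28, 69, 16, 43, 4]
  42 vs larger child 43 at index 9, swap → [34, 66, 72, 43, 65, 28, 69, 16, 42, 4]
sift down from index 1:
  34 vs larger child 72 at index 3, swap → [72, 66, 34, 43, 65, 28, 69, 16, 42, 4]
  34 vs larger child 69 at index 7, swap → [72, 66, 69, 43, 65, 28, 34, 16, 42, 4]

[72, 66, 69, 43, 65, 28, 34, 16, 42, 4]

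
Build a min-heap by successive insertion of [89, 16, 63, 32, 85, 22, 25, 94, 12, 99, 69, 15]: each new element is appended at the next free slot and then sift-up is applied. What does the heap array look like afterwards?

Insert 89:
  append 89 at index 0 → [89] (no swap needed)
Insert 16:
  append 16 at index 1 → [89, 16]
  16 < parent 89 at index 0, swap → [16, 89]
Insert 63:
  append 63 at index 2 → [16, 89, 63] (no swap needed)
Insert 32:
  append 32 at index 3 → [16, 89, 63, 32]
  32 < parent 89 at index 1, swap → [16, 32, 63, 89]
Insert 85:
  append 85 at index 4 → [16, 32, 63, 89, 85] (no swap needed)
Insert 22:
  append 22 at index 5 → [16, 32, 63, 89, 85, 22]
  22 < parent 63 at index 2, swap → [16, 32, 22, 89, 85, 63]
Insert 25:
  append 25 at index 6 → [16, 32, 22, 89, 85, 63, 25] (no swap needed)
Insert 94:
  append 94 at index 7 → [16, 32, 22, 89, 85, 63, 25, 94] (no swap needed)
Insert 12:
  append 12 at index 8 → [16, 32, 22, 89, 85, 63, 25, 94, 12]
  12 < parent 89 at index 3, swap → [16, 32, 22, 12, 85, 63, 25, 94, 89]
  12 < parent 32 at index 1, swap → [16, 12, 22, 32, 85, 63, 25, 94, 89]
  12 < parent 16 at index 0, swap → [12, 16, 22, 32, 85, 63, 25, 94, 89]
Insert 99:
  append 99 at index 9 → [12, 16, 22, 32, 85, 63, 25, 94, 89, 99] (no swap needed)
Insert 69:
  append 69 at index 10 → [12, 16, 22, 32, 85, 63, 25, 94, 89, 99, 69]
  69 < parent 85 at index 4, swap → [12, 16, 22, 32, 69, 63, 25, 94, 89, 99, 85]
Insert 15:
  append 15 at index 11 → [12, 16, 22, 32, 69, 63, 25, 94, 89, 99, 85, 15]
  15 < parent 63 at index 5, swap → [12, 16, 22, 32, 69, 15, 25, 94, 89, 99, 85, 63]
  15 < parent 22 at index 2, swap → [12, 16, 15, 32, 69, 22, 25, 94, 89, 99, 85, 63]

[12, 16, 15, 32, 69, 22, 25, 94, 89, 99, 85, 63]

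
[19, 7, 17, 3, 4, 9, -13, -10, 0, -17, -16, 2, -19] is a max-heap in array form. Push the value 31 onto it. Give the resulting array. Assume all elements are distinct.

[31, 7, 19, 3, 4, 9, 17, -10, 0, -17, -16, 2, -19, -13]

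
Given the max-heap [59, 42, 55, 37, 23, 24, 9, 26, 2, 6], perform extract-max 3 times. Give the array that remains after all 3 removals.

extract-max #1 returns 59:
  remove root 59; move last element 6 to root → [6, 42, 55, 37, 23, 24, 9, 26, 2]
  6 vs larger child 55 at index 2, swap → [55, 42, 6, 37, 23, 24, 9, 26, 2]
  6 vs larger child 24 at index 5, swap → [55, 42, 24, 37, 23, 6, 9, 26, 2]
extract-max #2 returns 55:
  remove root 55; move last element 2 to root → [2, 42, 24, 37, 23, 6, 9, 26]
  2 vs larger child 42 at index 1, swap → [42, 2, 24, 37, 23, 6, 9, 26]
  2 vs larger child 37 at index 3, swap → [42, 37, 24, 2, 23, 6, 9, 26]
  2 vs only child 26 at index 7, swap → [42, 37, 24, 26, 23, 6, 9, 2]
extract-max #3 returns 42:
  remove root 42; move last element 2 to root → [2, 37, 24, 26, 23, 6, 9]
  2 vs larger child 37 at index 1, swap → [37, 2, 24, 26, 23, 6, 9]
  2 vs larger child 26 at index 3, swap → [37, 26, 24, 2, 23, 6, 9]

[37, 26, 24, 2, 23, 6, 9]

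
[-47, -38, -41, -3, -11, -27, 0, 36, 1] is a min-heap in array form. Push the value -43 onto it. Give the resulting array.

append -43 at index 9 → [-47, -38, -41, -3, -11, -27, 0, 36, 1, -43]
-43 < parent -11 at index 4, swap → [-47, -38, -41, -3, -43, -27, 0, 36, 1, -11]
-43 < parent -38 at index 1, swap → [-47, -43, -41, -3, -38, -27, 0, 36, 1, -11]

[-47, -43, -41, -3, -38, -27, 0, 36, 1, -11]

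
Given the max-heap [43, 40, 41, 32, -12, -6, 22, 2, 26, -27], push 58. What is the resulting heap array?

[58, 43, 41, 32, 40, -6, 22, 2, 26, -27, -12]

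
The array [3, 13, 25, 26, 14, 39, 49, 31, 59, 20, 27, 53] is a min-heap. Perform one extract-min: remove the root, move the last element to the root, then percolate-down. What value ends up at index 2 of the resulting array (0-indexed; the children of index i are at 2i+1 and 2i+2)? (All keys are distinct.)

25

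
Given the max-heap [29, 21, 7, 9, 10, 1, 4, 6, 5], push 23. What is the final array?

[29, 23, 7, 9, 21, 1, 4, 6, 5, 10]

append 23 at index 9 → [29, 21, 7, 9, 10, 1, 4, 6, 5, 23]
23 > parent 10 at index 4, swap → [29, 21, 7, 9, 23, 1, 4, 6, 5, 10]
23 > parent 21 at index 1, swap → [29, 23, 7, 9, 21, 1, 4, 6, 5, 10]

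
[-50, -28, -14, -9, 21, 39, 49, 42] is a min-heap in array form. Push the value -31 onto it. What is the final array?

[-50, -31, -14, -28, 21, 39, 49, 42, -9]

append -31 at index 8 → [-50, -28, -14, -9, 21, 39, 49, 42, -31]
-31 < parent -9 at index 3, swap → [-50, -28, -14, -31, 21, 39, 49, 42, -9]
-31 < parent -28 at index 1, swap → [-50, -31, -14, -28, 21, 39, 49, 42, -9]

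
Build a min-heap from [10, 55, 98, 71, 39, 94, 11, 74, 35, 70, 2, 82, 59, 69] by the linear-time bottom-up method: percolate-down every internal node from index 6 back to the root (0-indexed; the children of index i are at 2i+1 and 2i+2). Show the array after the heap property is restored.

[2, 10, 11, 35, 39, 59, 69, 74, 71, 70, 55, 82, 94, 98]

sift down from index 6: already satisfies heap property
sift down from index 5:
  94 vs smaller child 59 at index 12, swap → [10, 55, 98, 71, 39, 59, 11, 74, 35, 70, 2, 82, 94, 69]
sift down from index 4:
  39 vs smaller child 2 at index 10, swap → [10, 55, 98, 71, 2, 59, 11, 74, 35, 70, 39, 82, 94, 69]
sift down from index 3:
  71 vs smaller child 35 at index 8, swap → [10, 55, 98, 35, 2, 59, 11, 74, 71, 70, 39, 82, 94, 69]
sift down from index 2:
  98 vs smaller child 11 at index 6, swap → [10, 55, 11, 35, 2, 59, 98, 74, 71, 70, 39, 82, 94, 69]
  98 vs only child 69 at index 13, swap → [10, 55, 11, 35, 2, 59, 69, 74, 71, 70, 39, 82, 94, 98]
sift down from index 1:
  55 vs smaller child 2 at index 4, swap → [10, 2, 11, 35, 55, 59, 69, 74, 71, 70, 39, 82, 94, 98]
  55 vs smaller child 39 at index 10, swap → [10, 2, 11, 35, 39, 59, 69, 74, 71, 70, 55, 82, 94, 98]
sift down from index 0:
  10 vs smaller child 2 at index 1, swap → [2, 10, 11, 35, 39, 59, 69, 74, 71, 70, 55, 82, 94, 98]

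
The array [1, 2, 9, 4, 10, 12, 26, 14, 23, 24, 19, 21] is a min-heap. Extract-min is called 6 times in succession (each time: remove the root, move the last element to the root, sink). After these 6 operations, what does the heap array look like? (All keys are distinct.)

[14, 19, 23, 21, 26, 24]

extract-min #1 returns 1:
  remove root 1; move last element 21 to root → [21, 2, 9, 4, 10, 12, 26, 14, 23, 24, 19]
  21 vs smaller child 2 at index 1, swap → [2, 21, 9, 4, 10, 12, 26, 14, 23, 24, 19]
  21 vs smaller child 4 at index 3, swap → [2, 4, 9, 21, 10, 12, 26, 14, 23, 24, 19]
  21 vs smaller child 14 at index 7, swap → [2, 4, 9, 14, 10, 12, 26, 21, 23, 24, 19]
extract-min #2 returns 2:
  remove root 2; move last element 19 to root → [19, 4, 9, 14, 10, 12, 26, 21, 23, 24]
  19 vs smaller child 4 at index 1, swap → [4, 19, 9, 14, 10, 12, 26, 21, 23, 24]
  19 vs smaller child 10 at index 4, swap → [4, 10, 9, 14, 19, 12, 26, 21, 23, 24]
extract-min #3 returns 4:
  remove root 4; move last element 24 to root → [24, 10, 9, 14, 19, 12, 26, 21, 23]
  24 vs smaller child 9 at index 2, swap → [9, 10, 24, 14, 19, 12, 26, 21, 23]
  24 vs smaller child 12 at index 5, swap → [9, 10, 12, 14, 19, 24, 26, 21, 23]
extract-min #4 returns 9:
  remove root 9; move last element 23 to root → [23, 10, 12, 14, 19, 24, 26, 21]
  23 vs smaller child 10 at index 1, swap → [10, 23, 12, 14, 19, 24, 26, 21]
  23 vs smaller child 14 at index 3, swap → [10, 14, 12, 23, 19, 24, 26, 21]
  23 vs only child 21 at index 7, swap → [10, 14, 12, 21, 19, 24, 26, 23]
extract-min #5 returns 10:
  remove root 10; move last element 23 to root → [23, 14, 12, 21, 19, 24, 26]
  23 vs smaller child 12 at index 2, swap → [12, 14, 23, 21, 19, 24, 26]
extract-min #6 returns 12:
  remove root 12; move last element 26 to root → [26, 14, 23, 21, 19, 24]
  26 vs smaller child 14 at index 1, swap → [14, 26, 23, 21, 19, 24]
  26 vs smaller child 19 at index 4, swap → [14, 19, 23, 21, 26, 24]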